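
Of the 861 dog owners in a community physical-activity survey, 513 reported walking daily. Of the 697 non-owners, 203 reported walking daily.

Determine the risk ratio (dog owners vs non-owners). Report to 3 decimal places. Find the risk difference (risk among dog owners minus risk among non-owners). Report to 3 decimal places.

RR = 2.046; RD = 0.305

risk, dog owners = 513/861 = 0.5958
risk, non-owners = 203/697 = 0.2912
RR = 0.5958 / 0.2912 = 2.046
risk difference = 0.5958 − 0.2912 = 0.305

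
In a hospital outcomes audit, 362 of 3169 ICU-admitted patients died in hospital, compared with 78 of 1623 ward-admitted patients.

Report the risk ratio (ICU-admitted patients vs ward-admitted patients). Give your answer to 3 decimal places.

risk, ICU-admitted patients = 362/3169 = 0.11423
risk, ward-admitted patients = 78/1623 = 0.04806
RR = 0.11423 / 0.04806 = 2.377

RR ≈ 2.377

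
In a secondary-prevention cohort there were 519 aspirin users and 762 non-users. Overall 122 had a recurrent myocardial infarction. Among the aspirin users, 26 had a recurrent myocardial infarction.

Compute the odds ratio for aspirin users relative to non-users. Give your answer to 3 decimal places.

0.366

aspirin users without the outcome: 519 − 26 = 493
non-users with the outcome: 122 − 26 = 96
non-users without the outcome: 762 − 96 = 666
odds, aspirin users = 26/493 = 0.0527
odds, non-users = 96/666 = 0.1441
OR = 0.0527 / 0.1441 = 0.366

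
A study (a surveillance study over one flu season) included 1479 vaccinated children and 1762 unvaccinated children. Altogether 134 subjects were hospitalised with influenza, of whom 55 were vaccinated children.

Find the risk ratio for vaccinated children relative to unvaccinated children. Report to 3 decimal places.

vaccinated children without the outcome: 1479 − 55 = 1424
unvaccinated children with the outcome: 134 − 55 = 79
unvaccinated children without the outcome: 1762 − 79 = 1683
risk, vaccinated children = 55/1479 = 0.03719
risk, unvaccinated children = 79/1762 = 0.04484
RR = 0.03719 / 0.04484 = 0.829

0.829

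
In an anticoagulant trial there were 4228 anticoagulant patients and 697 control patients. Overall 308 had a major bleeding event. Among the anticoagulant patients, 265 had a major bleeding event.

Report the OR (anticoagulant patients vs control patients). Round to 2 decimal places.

OR = 1.02

anticoagulant patients without the outcome: 4228 − 265 = 3963
control patients with the outcome: 308 − 265 = 43
control patients without the outcome: 697 − 43 = 654
OR = (265 × 654) / (3963 × 43) = 173310/170409 ≈ 1.02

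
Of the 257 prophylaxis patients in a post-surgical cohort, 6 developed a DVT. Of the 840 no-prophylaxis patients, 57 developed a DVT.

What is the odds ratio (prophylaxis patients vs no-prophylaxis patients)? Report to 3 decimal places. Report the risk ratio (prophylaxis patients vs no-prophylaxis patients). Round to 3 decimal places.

OR = (6 × 783) / (251 × 57) = 4698/14307 ≈ 0.328
risk, prophylaxis patients = 6/257 = 0.02335
risk, no-prophylaxis patients = 57/840 = 0.06786
RR = 0.02335 / 0.06786 = 0.344

OR = 0.328; RR = 0.344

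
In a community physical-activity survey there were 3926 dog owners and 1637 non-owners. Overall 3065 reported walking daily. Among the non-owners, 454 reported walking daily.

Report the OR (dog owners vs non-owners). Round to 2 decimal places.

OR ≈ 5.17

dog owners with the outcome: 3065 − 454 = 2611
dog owners without the outcome: 3926 − 2611 = 1315
non-owners without the outcome: 1637 − 454 = 1183
OR = (2611 × 1183) / (1315 × 454) = 3088813/597010 ≈ 5.17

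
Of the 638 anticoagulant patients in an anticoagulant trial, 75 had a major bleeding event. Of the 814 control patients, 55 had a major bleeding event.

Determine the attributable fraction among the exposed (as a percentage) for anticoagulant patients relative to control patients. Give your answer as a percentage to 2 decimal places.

risk, anticoagulant patients = 75/638 = 0.1176
risk, control patients = 55/814 = 0.0676
AR% = (0.1176 − 0.0676) / 0.1176 = 0.4252 → 42.52%

AR% ≈ 42.52%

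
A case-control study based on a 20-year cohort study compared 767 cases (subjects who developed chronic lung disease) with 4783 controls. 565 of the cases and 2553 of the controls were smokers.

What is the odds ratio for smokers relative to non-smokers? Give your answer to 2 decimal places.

odds, smokers = 565/2553 = 0.2213
odds, non-smokers = 202/2230 = 0.0906
OR = 0.2213 / 0.0906 = 2.44

OR ≈ 2.44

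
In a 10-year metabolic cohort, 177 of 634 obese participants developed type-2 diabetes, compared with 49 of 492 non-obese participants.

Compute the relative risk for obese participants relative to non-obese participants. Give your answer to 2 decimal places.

risk, obese participants = 177/634 = 0.2792
risk, non-obese participants = 49/492 = 0.0996
RR = 0.2792 / 0.0996 = 2.80

2.80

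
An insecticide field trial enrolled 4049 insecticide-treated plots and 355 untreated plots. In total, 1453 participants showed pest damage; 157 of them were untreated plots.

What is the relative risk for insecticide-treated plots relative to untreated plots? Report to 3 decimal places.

insecticide-treated plots with the outcome: 1453 − 157 = 1296
insecticide-treated plots without the outcome: 4049 − 1296 = 2753
untreated plots without the outcome: 355 − 157 = 198
risk, insecticide-treated plots = 1296/4049 = 0.3201
risk, untreated plots = 157/355 = 0.4423
RR = 0.3201 / 0.4423 = 0.724

0.724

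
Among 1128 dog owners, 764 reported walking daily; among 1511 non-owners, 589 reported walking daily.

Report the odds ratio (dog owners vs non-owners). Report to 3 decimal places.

OR = (764 × 922) / (364 × 589) = 704408/214396 ≈ 3.286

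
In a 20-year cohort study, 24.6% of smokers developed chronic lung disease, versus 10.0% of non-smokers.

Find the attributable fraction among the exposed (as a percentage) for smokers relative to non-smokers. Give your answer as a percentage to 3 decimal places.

AR% = (0.2460 − 0.1000) / 0.2460 = 0.5935 → 59.350%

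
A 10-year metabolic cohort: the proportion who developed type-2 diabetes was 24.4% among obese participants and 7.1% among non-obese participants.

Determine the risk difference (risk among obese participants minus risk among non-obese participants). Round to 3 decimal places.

risk difference = 0.2440 − 0.0710 = 0.173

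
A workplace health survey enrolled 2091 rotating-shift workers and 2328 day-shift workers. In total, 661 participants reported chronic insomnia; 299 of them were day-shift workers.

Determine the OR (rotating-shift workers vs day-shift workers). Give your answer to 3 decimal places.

rotating-shift workers with the outcome: 661 − 299 = 362
rotating-shift workers without the outcome: 2091 − 362 = 1729
day-shift workers without the outcome: 2328 − 299 = 2029
OR = (362 × 2029) / (1729 × 299) = 734498/516971 ≈ 1.421

1.421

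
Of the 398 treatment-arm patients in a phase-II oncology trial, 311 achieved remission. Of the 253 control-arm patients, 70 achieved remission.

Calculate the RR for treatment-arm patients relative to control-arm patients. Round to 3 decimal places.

risk, treatment-arm patients = 311/398 = 0.7814
risk, control-arm patients = 70/253 = 0.2767
RR = 0.7814 / 0.2767 = 2.824

2.824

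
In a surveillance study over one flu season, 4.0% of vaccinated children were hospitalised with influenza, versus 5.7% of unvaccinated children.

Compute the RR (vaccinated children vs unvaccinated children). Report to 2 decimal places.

RR = 0.04000 / 0.05700 = 0.70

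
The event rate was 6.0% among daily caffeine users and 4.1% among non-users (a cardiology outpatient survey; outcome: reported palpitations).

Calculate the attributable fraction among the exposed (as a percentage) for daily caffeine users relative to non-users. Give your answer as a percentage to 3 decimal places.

AR% = (0.06000 − 0.04100) / 0.06000 = 0.3167 → 31.667%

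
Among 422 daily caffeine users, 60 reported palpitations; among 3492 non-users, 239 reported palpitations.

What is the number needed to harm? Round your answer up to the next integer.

risk, daily caffeine users = 60/422 = 0.142180
risk, non-users = 239/3492 = 0.068442
absolute risk difference = 0.073738
1 / 0.073738 = 13.562 → round up → 14

14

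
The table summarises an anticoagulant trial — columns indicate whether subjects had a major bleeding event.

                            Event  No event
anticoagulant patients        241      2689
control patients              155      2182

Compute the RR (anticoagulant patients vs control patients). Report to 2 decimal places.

1.24

risk, anticoagulant patients = 241/2930 = 0.0823
risk, control patients = 155/2337 = 0.0663
RR = 0.0823 / 0.0663 = 1.24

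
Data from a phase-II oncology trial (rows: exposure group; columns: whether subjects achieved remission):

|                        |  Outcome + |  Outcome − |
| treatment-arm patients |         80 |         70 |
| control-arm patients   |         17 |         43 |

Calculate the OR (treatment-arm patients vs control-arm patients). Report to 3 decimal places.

OR = (80 × 43) / (70 × 17) = 3440/1190 ≈ 2.891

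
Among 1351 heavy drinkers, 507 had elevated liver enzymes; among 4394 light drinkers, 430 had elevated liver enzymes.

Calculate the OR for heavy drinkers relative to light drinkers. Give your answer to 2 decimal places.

OR = (507 × 3964) / (844 × 430) = 2009748/362920 ≈ 5.54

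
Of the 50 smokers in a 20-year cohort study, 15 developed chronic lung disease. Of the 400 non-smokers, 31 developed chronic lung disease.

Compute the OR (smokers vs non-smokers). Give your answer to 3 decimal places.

OR = (15 × 369) / (35 × 31) = 5535/1085 ≈ 5.101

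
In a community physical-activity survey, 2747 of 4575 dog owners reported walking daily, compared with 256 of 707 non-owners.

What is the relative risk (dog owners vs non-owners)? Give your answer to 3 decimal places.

risk, dog owners = 2747/4575 = 0.6004
risk, non-owners = 256/707 = 0.3621
RR = 0.6004 / 0.3621 = 1.658

1.658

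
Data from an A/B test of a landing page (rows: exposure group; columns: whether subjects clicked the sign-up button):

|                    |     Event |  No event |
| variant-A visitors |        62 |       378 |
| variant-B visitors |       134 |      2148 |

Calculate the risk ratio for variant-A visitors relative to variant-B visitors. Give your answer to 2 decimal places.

RR: 2.40

risk, variant-A visitors = 62/440 = 0.1409
risk, variant-B visitors = 134/2282 = 0.0587
RR = 0.1409 / 0.0587 = 2.40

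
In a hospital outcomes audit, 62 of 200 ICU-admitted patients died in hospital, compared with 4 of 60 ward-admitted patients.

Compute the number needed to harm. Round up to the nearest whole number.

risk, ICU-admitted patients = 62/200 = 0.310000
risk, ward-admitted patients = 4/60 = 0.066667
absolute risk difference = 0.243333
1 / 0.243333 = 4.110 → round up → 5

NNH ≈ 5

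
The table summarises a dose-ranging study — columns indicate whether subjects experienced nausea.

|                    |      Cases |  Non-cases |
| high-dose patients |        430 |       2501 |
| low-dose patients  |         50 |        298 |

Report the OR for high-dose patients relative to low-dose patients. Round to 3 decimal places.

OR = (430 × 298) / (2501 × 50) = 128140/125050 ≈ 1.025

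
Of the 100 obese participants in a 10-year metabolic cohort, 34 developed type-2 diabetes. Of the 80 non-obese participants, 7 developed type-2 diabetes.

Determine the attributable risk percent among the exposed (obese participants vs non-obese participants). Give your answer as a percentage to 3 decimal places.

risk, obese participants = 34/100 = 0.3400
risk, non-obese participants = 7/80 = 0.0875
AR% = (0.3400 − 0.0875) / 0.3400 = 0.7426 → 74.265%

AR%: 74.265%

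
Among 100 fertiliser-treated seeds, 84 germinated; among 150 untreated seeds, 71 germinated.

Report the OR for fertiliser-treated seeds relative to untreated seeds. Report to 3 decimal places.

OR = 5.842

odds, fertiliser-treated seeds = 84/16 = 5.2500
odds, untreated seeds = 71/79 = 0.8987
OR = 5.2500 / 0.8987 = 5.842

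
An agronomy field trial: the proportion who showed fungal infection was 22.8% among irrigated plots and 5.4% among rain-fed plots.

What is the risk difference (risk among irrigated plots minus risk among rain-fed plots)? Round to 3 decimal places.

risk difference = 0.2280 − 0.0540 = 0.174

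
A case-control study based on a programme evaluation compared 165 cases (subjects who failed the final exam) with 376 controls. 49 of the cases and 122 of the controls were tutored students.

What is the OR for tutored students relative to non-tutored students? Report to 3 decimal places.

OR = (49 × 254) / (122 × 116) = 12446/14152 ≈ 0.879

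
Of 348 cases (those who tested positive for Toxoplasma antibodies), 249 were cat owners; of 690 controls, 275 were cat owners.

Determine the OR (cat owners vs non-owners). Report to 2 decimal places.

OR = (249 × 415) / (275 × 99) = 103335/27225 ≈ 3.80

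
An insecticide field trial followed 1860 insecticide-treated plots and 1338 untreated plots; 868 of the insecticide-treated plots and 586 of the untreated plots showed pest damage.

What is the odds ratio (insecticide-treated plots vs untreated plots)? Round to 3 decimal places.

OR = (868 × 752) / (992 × 586) = 652736/581312 ≈ 1.123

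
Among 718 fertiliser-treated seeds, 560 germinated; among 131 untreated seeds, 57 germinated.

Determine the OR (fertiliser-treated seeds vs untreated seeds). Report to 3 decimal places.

OR = (560 × 74) / (158 × 57) = 41440/9006 ≈ 4.601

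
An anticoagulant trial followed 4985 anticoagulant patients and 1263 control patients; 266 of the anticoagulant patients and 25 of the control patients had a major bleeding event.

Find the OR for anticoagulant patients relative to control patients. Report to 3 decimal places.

OR = (266 × 1238) / (4719 × 25) = 329308/117975 ≈ 2.791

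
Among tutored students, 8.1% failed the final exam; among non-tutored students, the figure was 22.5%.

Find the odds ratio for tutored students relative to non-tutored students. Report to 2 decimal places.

odds, tutored students = 0.0810/0.9190 = 0.0881
odds, non-tutored students = 0.2250/0.7750 = 0.2903
OR = 0.0881 / 0.2903 = 0.30

0.30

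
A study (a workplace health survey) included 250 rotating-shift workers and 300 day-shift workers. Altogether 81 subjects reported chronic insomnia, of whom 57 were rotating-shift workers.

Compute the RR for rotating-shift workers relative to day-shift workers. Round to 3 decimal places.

RR: 2.850

rotating-shift workers without the outcome: 250 − 57 = 193
day-shift workers with the outcome: 81 − 57 = 24
day-shift workers without the outcome: 300 − 24 = 276
risk, rotating-shift workers = 57/250 = 0.2280
risk, day-shift workers = 24/300 = 0.0800
RR = 0.2280 / 0.0800 = 2.850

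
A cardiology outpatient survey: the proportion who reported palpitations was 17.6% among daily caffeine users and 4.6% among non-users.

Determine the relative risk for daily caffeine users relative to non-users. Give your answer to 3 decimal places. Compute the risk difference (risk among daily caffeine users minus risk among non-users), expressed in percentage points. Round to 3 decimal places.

RR = 0.17600 / 0.04600 = 3.826
risk difference = 0.17600 − 0.04600 = 0.13000 → 13.000 percentage points

RR = 3.826; RD = 13.000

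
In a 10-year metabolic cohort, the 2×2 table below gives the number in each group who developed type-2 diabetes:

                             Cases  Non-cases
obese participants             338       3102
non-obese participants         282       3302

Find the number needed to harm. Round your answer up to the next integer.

NNH ≈ 52

risk, obese participants = 338/3440 = 0.098256
risk, non-obese participants = 282/3584 = 0.078683
absolute risk difference = 0.019573
1 / 0.019573 = 51.091 → round up → 52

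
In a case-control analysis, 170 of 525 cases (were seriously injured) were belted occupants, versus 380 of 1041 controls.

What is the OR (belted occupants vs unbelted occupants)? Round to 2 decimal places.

OR = (170 × 661) / (380 × 355) = 112370/134900 ≈ 0.83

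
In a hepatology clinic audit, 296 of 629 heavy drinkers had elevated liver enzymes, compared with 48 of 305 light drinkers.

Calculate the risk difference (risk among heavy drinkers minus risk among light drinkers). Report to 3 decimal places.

RD = 0.313

risk, heavy drinkers = 296/629 = 0.4706
risk, light drinkers = 48/305 = 0.1574
risk difference = 0.4706 − 0.1574 = 0.313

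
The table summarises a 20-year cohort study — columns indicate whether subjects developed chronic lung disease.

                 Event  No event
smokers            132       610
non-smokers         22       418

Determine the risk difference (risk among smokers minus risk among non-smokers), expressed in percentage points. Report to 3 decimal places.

risk, smokers = 132/742 = 0.1779
risk, non-smokers = 22/440 = 0.0500
risk difference = 0.1779 − 0.0500 = 0.1279 → 12.790 percentage points

12.790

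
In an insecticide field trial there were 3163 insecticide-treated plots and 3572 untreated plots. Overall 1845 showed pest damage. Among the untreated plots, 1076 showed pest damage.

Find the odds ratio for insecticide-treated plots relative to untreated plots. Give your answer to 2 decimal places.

insecticide-treated plots with the outcome: 1845 − 1076 = 769
insecticide-treated plots without the outcome: 3163 − 769 = 2394
untreated plots without the outcome: 3572 − 1076 = 2496
OR = (769 × 2496) / (2394 × 1076) = 1919424/2575944 ≈ 0.75

OR: 0.75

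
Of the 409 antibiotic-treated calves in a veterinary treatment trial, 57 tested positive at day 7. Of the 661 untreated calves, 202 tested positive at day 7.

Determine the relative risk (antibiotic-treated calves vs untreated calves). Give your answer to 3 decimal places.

RR ≈ 0.456

risk, antibiotic-treated calves = 57/409 = 0.1394
risk, untreated calves = 202/661 = 0.3056
RR = 0.1394 / 0.3056 = 0.456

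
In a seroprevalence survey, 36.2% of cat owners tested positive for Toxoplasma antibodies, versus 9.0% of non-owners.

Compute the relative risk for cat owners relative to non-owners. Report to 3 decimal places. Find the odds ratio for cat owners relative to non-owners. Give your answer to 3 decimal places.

RR = 4.022; OR = 5.737

RR = 0.3620 / 0.0900 = 4.022
odds, cat owners = 0.3620/0.6380 = 0.5674
odds, non-owners = 0.0900/0.9100 = 0.0989
OR = 0.5674 / 0.0989 = 5.737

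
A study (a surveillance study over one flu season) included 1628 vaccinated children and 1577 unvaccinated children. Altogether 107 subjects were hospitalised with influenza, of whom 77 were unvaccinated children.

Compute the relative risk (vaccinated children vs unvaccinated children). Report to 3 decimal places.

vaccinated children with the outcome: 107 − 77 = 30
vaccinated children without the outcome: 1628 − 30 = 1598
unvaccinated children without the outcome: 1577 − 77 = 1500
risk, vaccinated children = 30/1628 = 0.01843
risk, unvaccinated children = 77/1577 = 0.04883
RR = 0.01843 / 0.04883 = 0.377

RR: 0.377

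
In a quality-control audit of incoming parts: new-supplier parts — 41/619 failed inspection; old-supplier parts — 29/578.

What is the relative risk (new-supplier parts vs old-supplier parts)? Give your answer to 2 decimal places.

1.32

risk, new-supplier parts = 41/619 = 0.0662
risk, old-supplier parts = 29/578 = 0.0502
RR = 0.0662 / 0.0502 = 1.32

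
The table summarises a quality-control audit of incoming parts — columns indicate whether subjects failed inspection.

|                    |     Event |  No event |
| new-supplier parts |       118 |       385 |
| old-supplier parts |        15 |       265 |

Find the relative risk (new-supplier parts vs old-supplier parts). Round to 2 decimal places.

4.38

risk, new-supplier parts = 118/503 = 0.2346
risk, old-supplier parts = 15/280 = 0.0536
RR = 0.2346 / 0.0536 = 4.38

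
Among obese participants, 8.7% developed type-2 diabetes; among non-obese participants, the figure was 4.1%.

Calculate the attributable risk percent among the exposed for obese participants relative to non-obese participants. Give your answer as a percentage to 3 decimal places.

AR% = (0.08700 − 0.04100) / 0.08700 = 0.5287 → 52.874%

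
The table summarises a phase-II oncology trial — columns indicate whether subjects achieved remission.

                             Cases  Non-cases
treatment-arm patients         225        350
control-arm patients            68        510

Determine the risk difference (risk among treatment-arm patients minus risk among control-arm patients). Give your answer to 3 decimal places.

0.274

risk, treatment-arm patients = 225/575 = 0.3913
risk, control-arm patients = 68/578 = 0.1176
risk difference = 0.3913 − 0.1176 = 0.274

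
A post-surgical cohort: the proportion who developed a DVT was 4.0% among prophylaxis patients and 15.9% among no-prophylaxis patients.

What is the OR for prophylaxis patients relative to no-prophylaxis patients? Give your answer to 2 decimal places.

odds, prophylaxis patients = 0.04000/0.96000 = 0.04167
odds, no-prophylaxis patients = 0.15900/0.84100 = 0.18906
OR = 0.04167 / 0.18906 = 0.22

OR: 0.22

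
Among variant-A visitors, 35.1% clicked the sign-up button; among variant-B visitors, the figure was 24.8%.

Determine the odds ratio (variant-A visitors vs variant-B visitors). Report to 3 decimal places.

odds, variant-A visitors = 0.3510/0.6490 = 0.5408
odds, variant-B visitors = 0.2480/0.7520 = 0.3298
OR = 0.5408 / 0.3298 = 1.640

1.640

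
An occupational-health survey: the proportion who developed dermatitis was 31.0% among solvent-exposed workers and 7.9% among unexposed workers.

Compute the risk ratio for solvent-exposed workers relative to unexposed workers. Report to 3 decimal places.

RR = 0.3100 / 0.0790 = 3.924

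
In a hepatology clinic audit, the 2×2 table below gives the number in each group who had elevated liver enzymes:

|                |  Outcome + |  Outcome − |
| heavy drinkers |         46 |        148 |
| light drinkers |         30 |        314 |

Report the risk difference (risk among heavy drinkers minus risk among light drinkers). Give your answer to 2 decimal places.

RD = 0.15

risk, heavy drinkers = 46/194 = 0.2371
risk, light drinkers = 30/344 = 0.0872
risk difference = 0.2371 − 0.0872 = 0.15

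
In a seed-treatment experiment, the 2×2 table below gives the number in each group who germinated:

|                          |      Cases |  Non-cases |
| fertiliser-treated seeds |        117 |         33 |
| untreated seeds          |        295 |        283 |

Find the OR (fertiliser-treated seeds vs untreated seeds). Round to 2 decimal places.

odds, fertiliser-treated seeds = 117/33 = 3.5455
odds, untreated seeds = 295/283 = 1.0424
OR = 3.5455 / 1.0424 = 3.40

OR ≈ 3.40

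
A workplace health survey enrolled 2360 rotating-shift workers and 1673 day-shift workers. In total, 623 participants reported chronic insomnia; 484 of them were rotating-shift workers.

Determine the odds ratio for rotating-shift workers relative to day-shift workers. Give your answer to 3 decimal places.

2.847

rotating-shift workers without the outcome: 2360 − 484 = 1876
day-shift workers with the outcome: 623 − 484 = 139
day-shift workers without the outcome: 1673 − 139 = 1534
OR = (484 × 1534) / (1876 × 139) = 742456/260764 ≈ 2.847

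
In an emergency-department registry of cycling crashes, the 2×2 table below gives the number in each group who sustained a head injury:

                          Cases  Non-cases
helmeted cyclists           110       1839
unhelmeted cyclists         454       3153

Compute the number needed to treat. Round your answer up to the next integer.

15

risk, helmeted cyclists = 110/1949 = 0.056439
risk, unhelmeted cyclists = 454/3607 = 0.125866
absolute risk difference = 0.069427
1 / 0.069427 = 14.404 → round up → 15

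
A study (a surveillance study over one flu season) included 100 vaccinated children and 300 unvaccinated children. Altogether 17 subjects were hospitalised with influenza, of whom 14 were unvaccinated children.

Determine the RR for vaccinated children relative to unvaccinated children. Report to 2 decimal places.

0.64

vaccinated children with the outcome: 17 − 14 = 3
vaccinated children without the outcome: 100 − 3 = 97
unvaccinated children without the outcome: 300 − 14 = 286
risk, vaccinated children = 3/100 = 0.03000
risk, unvaccinated children = 14/300 = 0.04667
RR = 0.03000 / 0.04667 = 0.64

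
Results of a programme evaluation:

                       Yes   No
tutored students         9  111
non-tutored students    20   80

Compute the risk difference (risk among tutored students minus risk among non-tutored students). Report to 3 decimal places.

-0.125

risk, tutored students = 9/120 = 0.0750
risk, non-tutored students = 20/100 = 0.2000
risk difference = 0.0750 − 0.2000 = -0.125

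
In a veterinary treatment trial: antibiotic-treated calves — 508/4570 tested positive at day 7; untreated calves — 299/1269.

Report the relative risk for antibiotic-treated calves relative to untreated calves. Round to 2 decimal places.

0.47

risk, antibiotic-treated calves = 508/4570 = 0.1112
risk, untreated calves = 299/1269 = 0.2356
RR = 0.1112 / 0.2356 = 0.47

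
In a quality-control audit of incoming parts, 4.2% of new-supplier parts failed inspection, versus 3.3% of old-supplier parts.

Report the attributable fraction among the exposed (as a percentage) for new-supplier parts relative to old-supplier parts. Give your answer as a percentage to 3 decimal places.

AR% = (0.04200 − 0.03300) / 0.04200 = 0.2143 → 21.429%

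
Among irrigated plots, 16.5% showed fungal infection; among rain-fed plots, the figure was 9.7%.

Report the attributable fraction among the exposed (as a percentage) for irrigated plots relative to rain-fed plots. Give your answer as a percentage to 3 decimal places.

AR% = (0.1650 − 0.0970) / 0.1650 = 0.4121 → 41.212%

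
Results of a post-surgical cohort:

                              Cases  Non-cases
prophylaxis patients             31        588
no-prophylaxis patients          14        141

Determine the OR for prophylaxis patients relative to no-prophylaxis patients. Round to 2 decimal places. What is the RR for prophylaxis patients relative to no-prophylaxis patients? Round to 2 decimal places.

odds, prophylaxis patients = 31/588 = 0.0527
odds, no-prophylaxis patients = 14/141 = 0.0993
OR = 0.0527 / 0.0993 = 0.53
risk, prophylaxis patients = 31/619 = 0.0501
risk, no-prophylaxis patients = 14/155 = 0.0903
RR = 0.0501 / 0.0903 = 0.55

OR = 0.53; RR = 0.55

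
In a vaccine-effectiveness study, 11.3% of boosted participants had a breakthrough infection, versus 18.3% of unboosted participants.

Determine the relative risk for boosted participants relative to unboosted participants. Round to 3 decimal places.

RR = 0.1130 / 0.1830 = 0.617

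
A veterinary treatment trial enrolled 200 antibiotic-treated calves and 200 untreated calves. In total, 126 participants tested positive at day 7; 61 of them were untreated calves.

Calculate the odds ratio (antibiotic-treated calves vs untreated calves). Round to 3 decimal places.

OR = 1.097

antibiotic-treated calves with the outcome: 126 − 61 = 65
antibiotic-treated calves without the outcome: 200 − 65 = 135
untreated calves without the outcome: 200 − 61 = 139
OR = (65 × 139) / (135 × 61) = 9035/8235 ≈ 1.097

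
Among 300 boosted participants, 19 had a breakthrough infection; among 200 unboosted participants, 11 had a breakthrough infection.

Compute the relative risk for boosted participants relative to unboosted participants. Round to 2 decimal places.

risk, boosted participants = 19/300 = 0.0633
risk, unboosted participants = 11/200 = 0.0550
RR = 0.0633 / 0.0550 = 1.15

RR ≈ 1.15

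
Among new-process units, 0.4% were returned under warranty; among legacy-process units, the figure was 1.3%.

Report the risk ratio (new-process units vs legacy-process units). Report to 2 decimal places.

RR = 0.00400 / 0.01300 = 0.31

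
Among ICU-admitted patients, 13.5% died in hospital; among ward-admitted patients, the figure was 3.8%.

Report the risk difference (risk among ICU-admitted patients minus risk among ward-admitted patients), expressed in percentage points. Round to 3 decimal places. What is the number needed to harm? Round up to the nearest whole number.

RD = 9.700; NNH = 11

risk difference = 0.13500 − 0.03800 = 0.09700 → 9.700 percentage points
absolute risk difference = 0.097000
1 / 0.097000 = 10.309 → round up → 11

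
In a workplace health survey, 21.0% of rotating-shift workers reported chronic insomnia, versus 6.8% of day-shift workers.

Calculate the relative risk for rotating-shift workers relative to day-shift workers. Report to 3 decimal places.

RR = 0.2100 / 0.0680 = 3.088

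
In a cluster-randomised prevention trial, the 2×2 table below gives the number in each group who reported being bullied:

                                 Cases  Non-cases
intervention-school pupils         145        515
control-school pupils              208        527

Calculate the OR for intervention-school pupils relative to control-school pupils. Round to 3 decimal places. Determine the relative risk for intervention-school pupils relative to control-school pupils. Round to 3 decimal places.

OR = 0.713; RR = 0.776

odds, intervention-school pupils = 145/515 = 0.2816
odds, control-school pupils = 208/527 = 0.3947
OR = 0.2816 / 0.3947 = 0.713
risk, intervention-school pupils = 145/660 = 0.2197
risk, control-school pupils = 208/735 = 0.2830
RR = 0.2197 / 0.2830 = 0.776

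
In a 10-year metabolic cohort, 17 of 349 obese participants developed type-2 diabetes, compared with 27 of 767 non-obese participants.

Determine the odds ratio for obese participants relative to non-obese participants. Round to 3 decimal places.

OR = (17 × 740) / (332 × 27) = 12580/8964 ≈ 1.403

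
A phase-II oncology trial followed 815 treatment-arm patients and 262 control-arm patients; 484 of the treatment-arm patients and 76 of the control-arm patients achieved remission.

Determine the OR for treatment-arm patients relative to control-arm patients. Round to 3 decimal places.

OR = (484 × 186) / (331 × 76) = 90024/25156 ≈ 3.579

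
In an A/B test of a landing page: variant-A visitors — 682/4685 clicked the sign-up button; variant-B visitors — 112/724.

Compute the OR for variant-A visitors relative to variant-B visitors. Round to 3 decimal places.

0.931

odds, variant-A visitors = 682/4003 = 0.1704
odds, variant-B visitors = 112/612 = 0.1830
OR = 0.1704 / 0.1830 = 0.931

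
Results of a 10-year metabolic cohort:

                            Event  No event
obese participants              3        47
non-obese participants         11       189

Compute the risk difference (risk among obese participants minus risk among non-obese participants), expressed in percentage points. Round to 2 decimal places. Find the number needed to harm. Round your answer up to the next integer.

risk, obese participants = 3/50 = 0.0600
risk, non-obese participants = 11/200 = 0.0550
risk difference = 0.0600 − 0.0550 = 0.0050 → 0.50 percentage points
absolute risk difference = 0.005000
1 / 0.005000 = 200.000 → round up → 200

RD = 0.50; NNH = 200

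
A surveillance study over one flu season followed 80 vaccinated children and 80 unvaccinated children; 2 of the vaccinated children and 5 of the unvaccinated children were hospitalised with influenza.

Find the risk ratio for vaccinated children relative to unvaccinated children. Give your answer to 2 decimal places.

risk, vaccinated children = 2/80 = 0.02500
risk, unvaccinated children = 5/80 = 0.06250
RR = 0.02500 / 0.06250 = 0.40

RR ≈ 0.40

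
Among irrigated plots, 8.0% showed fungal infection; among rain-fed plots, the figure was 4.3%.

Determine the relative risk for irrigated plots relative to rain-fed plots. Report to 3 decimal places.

RR = 0.08000 / 0.04300 = 1.860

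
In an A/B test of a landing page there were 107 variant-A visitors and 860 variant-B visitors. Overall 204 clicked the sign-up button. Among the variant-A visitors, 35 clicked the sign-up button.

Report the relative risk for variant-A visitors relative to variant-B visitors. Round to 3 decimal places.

RR ≈ 1.665

variant-A visitors without the outcome: 107 − 35 = 72
variant-B visitors with the outcome: 204 − 35 = 169
variant-B visitors without the outcome: 860 − 169 = 691
risk, variant-A visitors = 35/107 = 0.3271
risk, variant-B visitors = 169/860 = 0.1965
RR = 0.3271 / 0.1965 = 1.665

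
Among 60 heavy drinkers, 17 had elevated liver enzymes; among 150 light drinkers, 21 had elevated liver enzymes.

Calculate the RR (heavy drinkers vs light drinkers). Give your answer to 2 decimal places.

risk, heavy drinkers = 17/60 = 0.2833
risk, light drinkers = 21/150 = 0.1400
RR = 0.2833 / 0.1400 = 2.02

2.02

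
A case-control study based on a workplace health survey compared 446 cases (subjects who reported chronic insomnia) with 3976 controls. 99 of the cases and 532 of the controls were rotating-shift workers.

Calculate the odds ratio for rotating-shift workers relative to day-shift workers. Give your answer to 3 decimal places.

OR = (99 × 3444) / (532 × 347) = 340956/184604 ≈ 1.847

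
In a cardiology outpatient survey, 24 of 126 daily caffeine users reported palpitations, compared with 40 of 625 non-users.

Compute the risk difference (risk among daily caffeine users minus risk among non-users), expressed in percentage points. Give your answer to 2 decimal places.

12.65

risk, daily caffeine users = 24/126 = 0.1905
risk, non-users = 40/625 = 0.0640
risk difference = 0.1905 − 0.0640 = 0.1265 → 12.65 percentage points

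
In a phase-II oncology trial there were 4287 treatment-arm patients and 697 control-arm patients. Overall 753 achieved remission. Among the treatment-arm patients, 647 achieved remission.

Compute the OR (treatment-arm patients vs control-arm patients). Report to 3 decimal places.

0.991

treatment-arm patients without the outcome: 4287 − 647 = 3640
control-arm patients with the outcome: 753 − 647 = 106
control-arm patients without the outcome: 697 − 106 = 591
OR = (647 × 591) / (3640 × 106) = 382377/385840 ≈ 0.991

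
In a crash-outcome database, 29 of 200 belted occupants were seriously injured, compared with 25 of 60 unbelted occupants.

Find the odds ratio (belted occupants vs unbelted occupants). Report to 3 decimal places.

OR = (29 × 35) / (171 × 25) = 1015/4275 ≈ 0.237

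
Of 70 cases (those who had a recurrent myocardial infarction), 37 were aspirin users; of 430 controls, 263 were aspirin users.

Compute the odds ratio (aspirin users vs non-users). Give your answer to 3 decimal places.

OR = (37 × 167) / (263 × 33) = 6179/8679 ≈ 0.712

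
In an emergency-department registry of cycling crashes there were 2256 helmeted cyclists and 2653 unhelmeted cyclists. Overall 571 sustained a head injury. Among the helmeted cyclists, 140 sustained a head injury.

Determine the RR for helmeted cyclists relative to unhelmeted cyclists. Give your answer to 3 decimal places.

helmeted cyclists without the outcome: 2256 − 140 = 2116
unhelmeted cyclists with the outcome: 571 − 140 = 431
unhelmeted cyclists without the outcome: 2653 − 431 = 2222
risk, helmeted cyclists = 140/2256 = 0.0621
risk, unhelmeted cyclists = 431/2653 = 0.1625
RR = 0.0621 / 0.1625 = 0.382

0.382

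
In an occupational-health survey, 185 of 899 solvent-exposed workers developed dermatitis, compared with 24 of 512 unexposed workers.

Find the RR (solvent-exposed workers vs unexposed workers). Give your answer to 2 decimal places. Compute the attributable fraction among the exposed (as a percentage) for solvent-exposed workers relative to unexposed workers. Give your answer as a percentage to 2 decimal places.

risk, solvent-exposed workers = 185/899 = 0.20578
risk, unexposed workers = 24/512 = 0.04688
RR = 0.20578 / 0.04688 = 4.39
AR% = (0.20578 − 0.04688) / 0.20578 = 0.7722 → 77.22%

RR = 4.39; AR% = 77.22%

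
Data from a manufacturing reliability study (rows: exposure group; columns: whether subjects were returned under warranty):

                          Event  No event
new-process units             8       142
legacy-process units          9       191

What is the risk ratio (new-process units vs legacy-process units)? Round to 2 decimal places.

1.19

risk, new-process units = 8/150 = 0.05333
risk, legacy-process units = 9/200 = 0.04500
RR = 0.05333 / 0.04500 = 1.19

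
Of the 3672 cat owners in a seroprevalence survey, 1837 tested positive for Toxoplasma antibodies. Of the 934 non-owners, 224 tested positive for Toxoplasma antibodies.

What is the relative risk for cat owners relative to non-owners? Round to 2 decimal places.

RR ≈ 2.09

risk, cat owners = 1837/3672 = 0.5003
risk, non-owners = 224/934 = 0.2398
RR = 0.5003 / 0.2398 = 2.09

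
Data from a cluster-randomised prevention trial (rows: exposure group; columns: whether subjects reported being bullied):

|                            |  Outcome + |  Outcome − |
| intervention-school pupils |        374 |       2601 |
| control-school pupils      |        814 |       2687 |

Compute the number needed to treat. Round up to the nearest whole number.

NNT = 10

risk, intervention-school pupils = 374/2975 = 0.125714
risk, control-school pupils = 814/3501 = 0.232505
absolute risk difference = 0.106791
1 / 0.106791 = 9.364 → round up → 10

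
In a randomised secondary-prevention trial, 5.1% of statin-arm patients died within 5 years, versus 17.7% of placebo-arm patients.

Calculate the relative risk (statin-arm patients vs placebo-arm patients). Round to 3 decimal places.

RR = 0.0510 / 0.1770 = 0.288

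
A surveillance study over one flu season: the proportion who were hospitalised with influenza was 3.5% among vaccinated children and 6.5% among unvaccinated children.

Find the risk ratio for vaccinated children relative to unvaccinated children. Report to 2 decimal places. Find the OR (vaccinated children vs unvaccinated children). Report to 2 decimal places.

RR = 0.03500 / 0.06500 = 0.54
odds, vaccinated children = 0.03500/0.96500 = 0.03627
odds, unvaccinated children = 0.06500/0.93500 = 0.06952
OR = 0.03627 / 0.06952 = 0.52

RR = 0.54; OR = 0.52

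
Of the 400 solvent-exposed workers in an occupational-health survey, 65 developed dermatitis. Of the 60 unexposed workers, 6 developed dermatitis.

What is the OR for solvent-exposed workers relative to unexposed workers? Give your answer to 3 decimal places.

OR = (65 × 54) / (335 × 6) = 3510/2010 ≈ 1.746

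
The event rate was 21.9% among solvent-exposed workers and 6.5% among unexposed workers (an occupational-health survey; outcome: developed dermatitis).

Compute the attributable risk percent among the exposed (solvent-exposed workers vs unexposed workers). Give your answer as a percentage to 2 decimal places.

AR% = (0.2190 − 0.0650) / 0.2190 = 0.7032 → 70.32%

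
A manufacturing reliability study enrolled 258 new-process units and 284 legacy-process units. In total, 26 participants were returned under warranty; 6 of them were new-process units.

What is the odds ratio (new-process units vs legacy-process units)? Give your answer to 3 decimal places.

OR: 0.314

new-process units without the outcome: 258 − 6 = 252
legacy-process units with the outcome: 26 − 6 = 20
legacy-process units without the outcome: 284 − 20 = 264
OR = (6 × 264) / (252 × 20) = 1584/5040 ≈ 0.314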